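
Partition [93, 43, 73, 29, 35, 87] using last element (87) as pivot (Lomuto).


Pivot: 87
  43 <= 87: swap -> [43, 93, 73, 29, 35, 87]
  73 <= 87: swap -> [43, 73, 93, 29, 35, 87]
  29 <= 87: swap -> [43, 73, 29, 93, 35, 87]
  35 <= 87: swap -> [43, 73, 29, 35, 93, 87]
Place pivot at 4: [43, 73, 29, 35, 87, 93]

Partitioned: [43, 73, 29, 35, 87, 93]


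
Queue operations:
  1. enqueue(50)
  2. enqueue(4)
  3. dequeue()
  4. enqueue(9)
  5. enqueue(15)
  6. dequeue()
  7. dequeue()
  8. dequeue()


enqueue(50) -> [50]
enqueue(4) -> [50, 4]
dequeue()->50, [4]
enqueue(9) -> [4, 9]
enqueue(15) -> [4, 9, 15]
dequeue()->4, [9, 15]
dequeue()->9, [15]
dequeue()->15, []

Final queue: []


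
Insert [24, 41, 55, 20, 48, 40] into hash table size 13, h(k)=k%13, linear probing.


Insert 24: h=11 -> slot 11
Insert 41: h=2 -> slot 2
Insert 55: h=3 -> slot 3
Insert 20: h=7 -> slot 7
Insert 48: h=9 -> slot 9
Insert 40: h=1 -> slot 1

Table: [None, 40, 41, 55, None, None, None, 20, None, 48, None, 24, None]


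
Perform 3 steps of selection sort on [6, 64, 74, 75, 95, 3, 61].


Initial: [6, 64, 74, 75, 95, 3, 61]
Step 1: min=3 at 5
  Swap: [3, 64, 74, 75, 95, 6, 61]
Step 2: min=6 at 5
  Swap: [3, 6, 74, 75, 95, 64, 61]
Step 3: min=61 at 6
  Swap: [3, 6, 61, 75, 95, 64, 74]

After 3 steps: [3, 6, 61, 75, 95, 64, 74]


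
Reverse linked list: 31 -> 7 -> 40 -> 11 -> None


Step 1: curr=31, set curr.next=prev(None) | reversed so far: 31
Step 2: curr=7, set curr.next=prev(31) | reversed so far: 7 -> 31
Step 3: curr=40, set curr.next=prev(7) | reversed so far: 40 -> 7 -> 31
Step 4: curr=11, set curr.next=prev(40) | reversed so far: 11 -> 40 -> 7 -> 31

11 -> 40 -> 7 -> 31 -> None


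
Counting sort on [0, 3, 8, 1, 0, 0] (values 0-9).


Input: [0, 3, 8, 1, 0, 0]
Counts: [3, 1, 0, 1, 0, 0, 0, 0, 1, 0]

Sorted: [0, 0, 0, 1, 3, 8]


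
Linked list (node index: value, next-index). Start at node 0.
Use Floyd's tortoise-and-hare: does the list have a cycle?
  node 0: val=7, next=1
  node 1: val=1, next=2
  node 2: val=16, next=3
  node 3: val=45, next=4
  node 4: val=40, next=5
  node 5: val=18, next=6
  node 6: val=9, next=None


Floyd's tortoise (slow, +1) and hare (fast, +2):
  init: slow=0, fast=0
  step 1: slow=1, fast=2
  step 2: slow=2, fast=4
  step 3: slow=3, fast=6
  step 4: fast -> None, no cycle

Cycle: no


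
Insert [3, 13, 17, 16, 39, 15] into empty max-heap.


Insert 3: [3]
Insert 13: [13, 3]
Insert 17: [17, 3, 13]
Insert 16: [17, 16, 13, 3]
Insert 39: [39, 17, 13, 3, 16]
Insert 15: [39, 17, 15, 3, 16, 13]

Final heap: [39, 17, 15, 3, 16, 13]


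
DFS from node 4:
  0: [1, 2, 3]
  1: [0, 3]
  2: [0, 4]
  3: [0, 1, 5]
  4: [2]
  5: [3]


Visit 4, push [2]
Visit 2, push [0]
Visit 0, push [3, 1]
Visit 1, push [3]
Visit 3, push [5]
Visit 5, push []

DFS order: [4, 2, 0, 1, 3, 5]


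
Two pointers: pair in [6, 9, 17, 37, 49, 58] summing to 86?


lo=0(6)+hi=5(58)=64
lo=1(9)+hi=5(58)=67
lo=2(17)+hi=5(58)=75
lo=3(37)+hi=5(58)=95
lo=3(37)+hi=4(49)=86

Yes: 37+49=86


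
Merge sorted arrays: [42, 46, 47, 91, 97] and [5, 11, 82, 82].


Take 5 from B
Take 11 from B
Take 42 from A
Take 46 from A
Take 47 from A
Take 82 from B
Take 82 from B

Merged: [5, 11, 42, 46, 47, 82, 82, 91, 97]


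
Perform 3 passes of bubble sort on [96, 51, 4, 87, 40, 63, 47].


Initial: [96, 51, 4, 87, 40, 63, 47]
Pass 1: [51, 4, 87, 40, 63, 47, 96] (6 swaps)
Pass 2: [4, 51, 40, 63, 47, 87, 96] (4 swaps)
Pass 3: [4, 40, 51, 47, 63, 87, 96] (2 swaps)

After 3 passes: [4, 40, 51, 47, 63, 87, 96]


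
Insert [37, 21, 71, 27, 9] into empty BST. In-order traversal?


Insert 37: root
Insert 21: L from 37
Insert 71: R from 37
Insert 27: L from 37 -> R from 21
Insert 9: L from 37 -> L from 21

In-order: [9, 21, 27, 37, 71]


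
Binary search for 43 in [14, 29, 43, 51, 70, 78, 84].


Step 1: lo=0, hi=6, mid=3, val=51
Step 2: lo=0, hi=2, mid=1, val=29
Step 3: lo=2, hi=2, mid=2, val=43

Found at index 2


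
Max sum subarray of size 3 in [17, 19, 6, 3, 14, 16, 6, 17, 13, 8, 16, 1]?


[0:3]: 42
[1:4]: 28
[2:5]: 23
[3:6]: 33
[4:7]: 36
[5:8]: 39
[6:9]: 36
[7:10]: 38
[8:11]: 37
[9:12]: 25

Max: 42 at [0:3]


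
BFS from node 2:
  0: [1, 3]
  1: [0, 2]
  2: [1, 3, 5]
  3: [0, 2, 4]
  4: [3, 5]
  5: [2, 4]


Visit 2, enqueue [1, 3, 5]
Visit 1, enqueue [0]
Visit 3, enqueue [4]
Visit 5, enqueue []
Visit 0, enqueue []
Visit 4, enqueue []

BFS order: [2, 1, 3, 5, 0, 4]


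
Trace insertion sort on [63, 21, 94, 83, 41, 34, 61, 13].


Initial: [63, 21, 94, 83, 41, 34, 61, 13]
Insert 21: [21, 63, 94, 83, 41, 34, 61, 13]
Insert 94: [21, 63, 94, 83, 41, 34, 61, 13]
Insert 83: [21, 63, 83, 94, 41, 34, 61, 13]
Insert 41: [21, 41, 63, 83, 94, 34, 61, 13]
Insert 34: [21, 34, 41, 63, 83, 94, 61, 13]
Insert 61: [21, 34, 41, 61, 63, 83, 94, 13]
Insert 13: [13, 21, 34, 41, 61, 63, 83, 94]

Sorted: [13, 21, 34, 41, 61, 63, 83, 94]


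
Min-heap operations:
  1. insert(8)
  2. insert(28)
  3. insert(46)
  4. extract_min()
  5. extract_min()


insert(8) -> [8]
insert(28) -> [8, 28]
insert(46) -> [8, 28, 46]
extract_min()->8, [28, 46]
extract_min()->28, [46]

Final heap: [46]


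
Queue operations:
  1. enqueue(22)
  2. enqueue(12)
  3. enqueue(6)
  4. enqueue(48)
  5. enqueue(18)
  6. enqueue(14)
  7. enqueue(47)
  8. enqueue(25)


enqueue(22) -> [22]
enqueue(12) -> [22, 12]
enqueue(6) -> [22, 12, 6]
enqueue(48) -> [22, 12, 6, 48]
enqueue(18) -> [22, 12, 6, 48, 18]
enqueue(14) -> [22, 12, 6, 48, 18, 14]
enqueue(47) -> [22, 12, 6, 48, 18, 14, 47]
enqueue(25) -> [22, 12, 6, 48, 18, 14, 47, 25]

Final queue: [22, 12, 6, 48, 18, 14, 47, 25]


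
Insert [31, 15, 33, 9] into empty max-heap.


Insert 31: [31]
Insert 15: [31, 15]
Insert 33: [33, 15, 31]
Insert 9: [33, 15, 31, 9]

Final heap: [33, 15, 31, 9]


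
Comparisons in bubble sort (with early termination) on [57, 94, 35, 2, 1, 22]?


Algorithm: bubble sort (with early termination)
Input: [57, 94, 35, 2, 1, 22]
Sorted: [1, 2, 22, 35, 57, 94]

15


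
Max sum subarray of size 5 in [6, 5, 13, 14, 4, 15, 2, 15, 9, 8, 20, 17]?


[0:5]: 42
[1:6]: 51
[2:7]: 48
[3:8]: 50
[4:9]: 45
[5:10]: 49
[6:11]: 54
[7:12]: 69

Max: 69 at [7:12]


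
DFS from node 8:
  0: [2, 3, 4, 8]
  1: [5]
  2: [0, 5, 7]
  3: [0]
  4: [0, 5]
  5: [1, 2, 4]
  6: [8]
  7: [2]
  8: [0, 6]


Visit 8, push [6, 0]
Visit 0, push [4, 3, 2]
Visit 2, push [7, 5]
Visit 5, push [4, 1]
Visit 1, push []
Visit 4, push []
Visit 7, push []
Visit 3, push []
Visit 6, push []

DFS order: [8, 0, 2, 5, 1, 4, 7, 3, 6]


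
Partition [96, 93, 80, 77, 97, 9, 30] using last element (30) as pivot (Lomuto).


Pivot: 30
  9 <= 30: swap -> [9, 93, 80, 77, 97, 96, 30]
Place pivot at 1: [9, 30, 80, 77, 97, 96, 93]

Partitioned: [9, 30, 80, 77, 97, 96, 93]


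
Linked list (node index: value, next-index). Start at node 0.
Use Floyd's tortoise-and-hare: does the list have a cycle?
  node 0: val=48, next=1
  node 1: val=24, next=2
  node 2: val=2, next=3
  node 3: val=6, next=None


Floyd's tortoise (slow, +1) and hare (fast, +2):
  init: slow=0, fast=0
  step 1: slow=1, fast=2
  step 2: fast 2->3->None, no cycle

Cycle: no


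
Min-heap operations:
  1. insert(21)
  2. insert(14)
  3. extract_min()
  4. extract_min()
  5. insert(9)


insert(21) -> [21]
insert(14) -> [14, 21]
extract_min()->14, [21]
extract_min()->21, []
insert(9) -> [9]

Final heap: [9]


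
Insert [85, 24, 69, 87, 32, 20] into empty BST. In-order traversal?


Insert 85: root
Insert 24: L from 85
Insert 69: L from 85 -> R from 24
Insert 87: R from 85
Insert 32: L from 85 -> R from 24 -> L from 69
Insert 20: L from 85 -> L from 24

In-order: [20, 24, 32, 69, 85, 87]


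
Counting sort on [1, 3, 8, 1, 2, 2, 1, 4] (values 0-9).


Input: [1, 3, 8, 1, 2, 2, 1, 4]
Counts: [0, 3, 2, 1, 1, 0, 0, 0, 1, 0]

Sorted: [1, 1, 1, 2, 2, 3, 4, 8]


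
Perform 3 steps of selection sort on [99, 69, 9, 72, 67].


Initial: [99, 69, 9, 72, 67]
Step 1: min=9 at 2
  Swap: [9, 69, 99, 72, 67]
Step 2: min=67 at 4
  Swap: [9, 67, 99, 72, 69]
Step 3: min=69 at 4
  Swap: [9, 67, 69, 72, 99]

After 3 steps: [9, 67, 69, 72, 99]


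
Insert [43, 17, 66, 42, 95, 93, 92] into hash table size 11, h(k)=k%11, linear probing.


Insert 43: h=10 -> slot 10
Insert 17: h=6 -> slot 6
Insert 66: h=0 -> slot 0
Insert 42: h=9 -> slot 9
Insert 95: h=7 -> slot 7
Insert 93: h=5 -> slot 5
Insert 92: h=4 -> slot 4

Table: [66, None, None, None, 92, 93, 17, 95, None, 42, 43]


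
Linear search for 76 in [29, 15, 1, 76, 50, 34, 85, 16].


i=0: 29!=76
i=1: 15!=76
i=2: 1!=76
i=3: 76==76 found!

Found at 3, 4 comps


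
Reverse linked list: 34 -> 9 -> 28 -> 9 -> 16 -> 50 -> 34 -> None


Step 1: curr=34, set curr.next=prev(None) | reversed so far: 34
Step 2: curr=9, set curr.next=prev(34) | reversed so far: 9 -> 34
Step 3: curr=28, set curr.next=prev(9) | reversed so far: 28 -> 9 -> 34
Step 4: curr=9, set curr.next=prev(28) | reversed so far: 9 -> 28 -> 9 -> 34
Step 5: curr=16, set curr.next=prev(9) | reversed so far: 16 -> 9 -> 28 -> 9 -> 34
Step 6: curr=50, set curr.next=prev(16) | reversed so far: 50 -> 16 -> 9 -> 28 -> 9 -> 34
Step 7: curr=34, set curr.next=prev(50) | reversed so far: 34 -> 50 -> 16 -> 9 -> 28 -> 9 -> 34

34 -> 50 -> 16 -> 9 -> 28 -> 9 -> 34 -> None


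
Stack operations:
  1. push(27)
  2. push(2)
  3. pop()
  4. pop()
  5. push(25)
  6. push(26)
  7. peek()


push(27) -> [27]
push(2) -> [27, 2]
pop()->2, [27]
pop()->27, []
push(25) -> [25]
push(26) -> [25, 26]
peek()->26

Final stack: [25, 26]


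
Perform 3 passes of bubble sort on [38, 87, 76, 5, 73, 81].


Initial: [38, 87, 76, 5, 73, 81]
Pass 1: [38, 76, 5, 73, 81, 87] (4 swaps)
Pass 2: [38, 5, 73, 76, 81, 87] (2 swaps)
Pass 3: [5, 38, 73, 76, 81, 87] (1 swaps)

After 3 passes: [5, 38, 73, 76, 81, 87]


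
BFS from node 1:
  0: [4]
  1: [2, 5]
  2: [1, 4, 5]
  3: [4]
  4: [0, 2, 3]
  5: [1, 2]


Visit 1, enqueue [2, 5]
Visit 2, enqueue [4]
Visit 5, enqueue []
Visit 4, enqueue [0, 3]
Visit 0, enqueue []
Visit 3, enqueue []

BFS order: [1, 2, 5, 4, 0, 3]


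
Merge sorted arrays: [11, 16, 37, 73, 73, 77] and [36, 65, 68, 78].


Take 11 from A
Take 16 from A
Take 36 from B
Take 37 from A
Take 65 from B
Take 68 from B
Take 73 from A
Take 73 from A
Take 77 from A

Merged: [11, 16, 36, 37, 65, 68, 73, 73, 77, 78]


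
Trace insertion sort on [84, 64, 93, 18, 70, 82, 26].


Initial: [84, 64, 93, 18, 70, 82, 26]
Insert 64: [64, 84, 93, 18, 70, 82, 26]
Insert 93: [64, 84, 93, 18, 70, 82, 26]
Insert 18: [18, 64, 84, 93, 70, 82, 26]
Insert 70: [18, 64, 70, 84, 93, 82, 26]
Insert 82: [18, 64, 70, 82, 84, 93, 26]
Insert 26: [18, 26, 64, 70, 82, 84, 93]

Sorted: [18, 26, 64, 70, 82, 84, 93]


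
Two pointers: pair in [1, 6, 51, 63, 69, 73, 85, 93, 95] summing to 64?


lo=0(1)+hi=8(95)=96
lo=0(1)+hi=7(93)=94
lo=0(1)+hi=6(85)=86
lo=0(1)+hi=5(73)=74
lo=0(1)+hi=4(69)=70
lo=0(1)+hi=3(63)=64

Yes: 1+63=64


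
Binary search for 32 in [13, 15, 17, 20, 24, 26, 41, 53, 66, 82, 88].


Step 1: lo=0, hi=10, mid=5, val=26
Step 2: lo=6, hi=10, mid=8, val=66
Step 3: lo=6, hi=7, mid=6, val=41

Not found


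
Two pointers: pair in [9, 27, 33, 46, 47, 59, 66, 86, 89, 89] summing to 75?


lo=0(9)+hi=9(89)=98
lo=0(9)+hi=8(89)=98
lo=0(9)+hi=7(86)=95
lo=0(9)+hi=6(66)=75

Yes: 9+66=75


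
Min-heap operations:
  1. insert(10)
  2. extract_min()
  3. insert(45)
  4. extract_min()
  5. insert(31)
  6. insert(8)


insert(10) -> [10]
extract_min()->10, []
insert(45) -> [45]
extract_min()->45, []
insert(31) -> [31]
insert(8) -> [8, 31]

Final heap: [8, 31]


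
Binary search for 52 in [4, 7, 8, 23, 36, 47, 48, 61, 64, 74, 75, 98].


Step 1: lo=0, hi=11, mid=5, val=47
Step 2: lo=6, hi=11, mid=8, val=64
Step 3: lo=6, hi=7, mid=6, val=48
Step 4: lo=7, hi=7, mid=7, val=61

Not found


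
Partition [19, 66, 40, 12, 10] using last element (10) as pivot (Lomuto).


Pivot: 10
Place pivot at 0: [10, 66, 40, 12, 19]

Partitioned: [10, 66, 40, 12, 19]


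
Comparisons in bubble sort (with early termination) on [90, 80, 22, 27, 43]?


Algorithm: bubble sort (with early termination)
Input: [90, 80, 22, 27, 43]
Sorted: [22, 27, 43, 80, 90]

9


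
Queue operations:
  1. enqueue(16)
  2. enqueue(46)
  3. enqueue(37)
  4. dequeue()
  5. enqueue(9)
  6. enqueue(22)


enqueue(16) -> [16]
enqueue(46) -> [16, 46]
enqueue(37) -> [16, 46, 37]
dequeue()->16, [46, 37]
enqueue(9) -> [46, 37, 9]
enqueue(22) -> [46, 37, 9, 22]

Final queue: [46, 37, 9, 22]


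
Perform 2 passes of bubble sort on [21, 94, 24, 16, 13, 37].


Initial: [21, 94, 24, 16, 13, 37]
Pass 1: [21, 24, 16, 13, 37, 94] (4 swaps)
Pass 2: [21, 16, 13, 24, 37, 94] (2 swaps)

After 2 passes: [21, 16, 13, 24, 37, 94]


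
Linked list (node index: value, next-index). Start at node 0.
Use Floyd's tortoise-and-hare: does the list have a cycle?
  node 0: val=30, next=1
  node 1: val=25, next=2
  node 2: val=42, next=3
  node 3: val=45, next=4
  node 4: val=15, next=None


Floyd's tortoise (slow, +1) and hare (fast, +2):
  init: slow=0, fast=0
  step 1: slow=1, fast=2
  step 2: slow=2, fast=4
  step 3: fast -> None, no cycle

Cycle: no


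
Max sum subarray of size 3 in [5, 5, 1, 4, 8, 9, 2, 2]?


[0:3]: 11
[1:4]: 10
[2:5]: 13
[3:6]: 21
[4:7]: 19
[5:8]: 13

Max: 21 at [3:6]


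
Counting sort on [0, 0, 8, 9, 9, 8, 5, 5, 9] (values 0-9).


Input: [0, 0, 8, 9, 9, 8, 5, 5, 9]
Counts: [2, 0, 0, 0, 0, 2, 0, 0, 2, 3]

Sorted: [0, 0, 5, 5, 8, 8, 9, 9, 9]


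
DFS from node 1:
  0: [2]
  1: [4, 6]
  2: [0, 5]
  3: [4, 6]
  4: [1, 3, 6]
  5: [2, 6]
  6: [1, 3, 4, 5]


Visit 1, push [6, 4]
Visit 4, push [6, 3]
Visit 3, push [6]
Visit 6, push [5]
Visit 5, push [2]
Visit 2, push [0]
Visit 0, push []

DFS order: [1, 4, 3, 6, 5, 2, 0]


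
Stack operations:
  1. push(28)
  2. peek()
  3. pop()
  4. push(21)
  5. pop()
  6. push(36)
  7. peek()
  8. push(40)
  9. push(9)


push(28) -> [28]
peek()->28
pop()->28, []
push(21) -> [21]
pop()->21, []
push(36) -> [36]
peek()->36
push(40) -> [36, 40]
push(9) -> [36, 40, 9]

Final stack: [36, 40, 9]


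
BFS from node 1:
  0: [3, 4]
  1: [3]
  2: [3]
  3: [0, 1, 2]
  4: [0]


Visit 1, enqueue [3]
Visit 3, enqueue [0, 2]
Visit 0, enqueue [4]
Visit 2, enqueue []
Visit 4, enqueue []

BFS order: [1, 3, 0, 2, 4]


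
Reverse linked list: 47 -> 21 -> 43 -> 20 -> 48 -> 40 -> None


Step 1: curr=47, set curr.next=prev(None) | reversed so far: 47
Step 2: curr=21, set curr.next=prev(47) | reversed so far: 21 -> 47
Step 3: curr=43, set curr.next=prev(21) | reversed so far: 43 -> 21 -> 47
Step 4: curr=20, set curr.next=prev(43) | reversed so far: 20 -> 43 -> 21 -> 47
Step 5: curr=48, set curr.next=prev(20) | reversed so far: 48 -> 20 -> 43 -> 21 -> 47
Step 6: curr=40, set curr.next=prev(48) | reversed so far: 40 -> 48 -> 20 -> 43 -> 21 -> 47

40 -> 48 -> 20 -> 43 -> 21 -> 47 -> None


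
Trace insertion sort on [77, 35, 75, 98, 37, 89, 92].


Initial: [77, 35, 75, 98, 37, 89, 92]
Insert 35: [35, 77, 75, 98, 37, 89, 92]
Insert 75: [35, 75, 77, 98, 37, 89, 92]
Insert 98: [35, 75, 77, 98, 37, 89, 92]
Insert 37: [35, 37, 75, 77, 98, 89, 92]
Insert 89: [35, 37, 75, 77, 89, 98, 92]
Insert 92: [35, 37, 75, 77, 89, 92, 98]

Sorted: [35, 37, 75, 77, 89, 92, 98]


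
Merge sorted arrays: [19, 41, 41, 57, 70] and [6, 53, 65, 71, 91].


Take 6 from B
Take 19 from A
Take 41 from A
Take 41 from A
Take 53 from B
Take 57 from A
Take 65 from B
Take 70 from A

Merged: [6, 19, 41, 41, 53, 57, 65, 70, 71, 91]


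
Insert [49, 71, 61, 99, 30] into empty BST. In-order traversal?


Insert 49: root
Insert 71: R from 49
Insert 61: R from 49 -> L from 71
Insert 99: R from 49 -> R from 71
Insert 30: L from 49

In-order: [30, 49, 61, 71, 99]


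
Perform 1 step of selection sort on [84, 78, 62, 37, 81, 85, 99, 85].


Initial: [84, 78, 62, 37, 81, 85, 99, 85]
Step 1: min=37 at 3
  Swap: [37, 78, 62, 84, 81, 85, 99, 85]

After 1 step: [37, 78, 62, 84, 81, 85, 99, 85]


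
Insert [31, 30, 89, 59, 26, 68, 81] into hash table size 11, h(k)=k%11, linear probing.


Insert 31: h=9 -> slot 9
Insert 30: h=8 -> slot 8
Insert 89: h=1 -> slot 1
Insert 59: h=4 -> slot 4
Insert 26: h=4, 1 probes -> slot 5
Insert 68: h=2 -> slot 2
Insert 81: h=4, 2 probes -> slot 6

Table: [None, 89, 68, None, 59, 26, 81, None, 30, 31, None]


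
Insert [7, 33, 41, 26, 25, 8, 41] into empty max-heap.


Insert 7: [7]
Insert 33: [33, 7]
Insert 41: [41, 7, 33]
Insert 26: [41, 26, 33, 7]
Insert 25: [41, 26, 33, 7, 25]
Insert 8: [41, 26, 33, 7, 25, 8]
Insert 41: [41, 26, 41, 7, 25, 8, 33]

Final heap: [41, 26, 41, 7, 25, 8, 33]


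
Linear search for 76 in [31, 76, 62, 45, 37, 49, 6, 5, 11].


i=0: 31!=76
i=1: 76==76 found!

Found at 1, 2 comps


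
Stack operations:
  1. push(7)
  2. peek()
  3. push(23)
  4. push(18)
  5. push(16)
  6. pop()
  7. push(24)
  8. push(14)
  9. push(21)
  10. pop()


push(7) -> [7]
peek()->7
push(23) -> [7, 23]
push(18) -> [7, 23, 18]
push(16) -> [7, 23, 18, 16]
pop()->16, [7, 23, 18]
push(24) -> [7, 23, 18, 24]
push(14) -> [7, 23, 18, 24, 14]
push(21) -> [7, 23, 18, 24, 14, 21]
pop()->21, [7, 23, 18, 24, 14]

Final stack: [7, 23, 18, 24, 14]


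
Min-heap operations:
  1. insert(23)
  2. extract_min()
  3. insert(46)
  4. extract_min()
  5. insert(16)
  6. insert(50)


insert(23) -> [23]
extract_min()->23, []
insert(46) -> [46]
extract_min()->46, []
insert(16) -> [16]
insert(50) -> [16, 50]

Final heap: [16, 50]


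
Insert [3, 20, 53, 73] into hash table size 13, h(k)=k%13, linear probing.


Insert 3: h=3 -> slot 3
Insert 20: h=7 -> slot 7
Insert 53: h=1 -> slot 1
Insert 73: h=8 -> slot 8

Table: [None, 53, None, 3, None, None, None, 20, 73, None, None, None, None]


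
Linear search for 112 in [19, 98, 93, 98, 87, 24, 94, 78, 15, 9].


i=0: 19!=112
i=1: 98!=112
i=2: 93!=112
i=3: 98!=112
i=4: 87!=112
i=5: 24!=112
i=6: 94!=112
i=7: 78!=112
i=8: 15!=112
i=9: 9!=112

Not found, 10 comps


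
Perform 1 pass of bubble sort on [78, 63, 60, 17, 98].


Initial: [78, 63, 60, 17, 98]
Pass 1: [63, 60, 17, 78, 98] (3 swaps)

After 1 pass: [63, 60, 17, 78, 98]


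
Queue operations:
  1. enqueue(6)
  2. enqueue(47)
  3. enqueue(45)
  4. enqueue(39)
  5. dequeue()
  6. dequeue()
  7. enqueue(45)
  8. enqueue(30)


enqueue(6) -> [6]
enqueue(47) -> [6, 47]
enqueue(45) -> [6, 47, 45]
enqueue(39) -> [6, 47, 45, 39]
dequeue()->6, [47, 45, 39]
dequeue()->47, [45, 39]
enqueue(45) -> [45, 39, 45]
enqueue(30) -> [45, 39, 45, 30]

Final queue: [45, 39, 45, 30]


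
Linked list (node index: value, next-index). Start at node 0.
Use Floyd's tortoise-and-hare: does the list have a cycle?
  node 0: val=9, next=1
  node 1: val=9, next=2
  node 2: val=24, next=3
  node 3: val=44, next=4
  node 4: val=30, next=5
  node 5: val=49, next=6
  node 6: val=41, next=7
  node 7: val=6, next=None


Floyd's tortoise (slow, +1) and hare (fast, +2):
  init: slow=0, fast=0
  step 1: slow=1, fast=2
  step 2: slow=2, fast=4
  step 3: slow=3, fast=6
  step 4: fast 6->7->None, no cycle

Cycle: no


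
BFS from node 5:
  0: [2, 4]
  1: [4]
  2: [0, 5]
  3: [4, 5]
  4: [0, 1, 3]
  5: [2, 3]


Visit 5, enqueue [2, 3]
Visit 2, enqueue [0]
Visit 3, enqueue [4]
Visit 0, enqueue []
Visit 4, enqueue [1]
Visit 1, enqueue []

BFS order: [5, 2, 3, 0, 4, 1]


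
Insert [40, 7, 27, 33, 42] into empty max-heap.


Insert 40: [40]
Insert 7: [40, 7]
Insert 27: [40, 7, 27]
Insert 33: [40, 33, 27, 7]
Insert 42: [42, 40, 27, 7, 33]

Final heap: [42, 40, 27, 7, 33]


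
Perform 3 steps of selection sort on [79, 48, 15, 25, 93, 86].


Initial: [79, 48, 15, 25, 93, 86]
Step 1: min=15 at 2
  Swap: [15, 48, 79, 25, 93, 86]
Step 2: min=25 at 3
  Swap: [15, 25, 79, 48, 93, 86]
Step 3: min=48 at 3
  Swap: [15, 25, 48, 79, 93, 86]

After 3 steps: [15, 25, 48, 79, 93, 86]


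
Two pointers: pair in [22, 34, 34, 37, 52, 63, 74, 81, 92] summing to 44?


lo=0(22)+hi=8(92)=114
lo=0(22)+hi=7(81)=103
lo=0(22)+hi=6(74)=96
lo=0(22)+hi=5(63)=85
lo=0(22)+hi=4(52)=74
lo=0(22)+hi=3(37)=59
lo=0(22)+hi=2(34)=56
lo=0(22)+hi=1(34)=56

No pair found


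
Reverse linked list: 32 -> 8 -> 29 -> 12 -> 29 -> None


Step 1: curr=32, set curr.next=prev(None) | reversed so far: 32
Step 2: curr=8, set curr.next=prev(32) | reversed so far: 8 -> 32
Step 3: curr=29, set curr.next=prev(8) | reversed so far: 29 -> 8 -> 32
Step 4: curr=12, set curr.next=prev(29) | reversed so far: 12 -> 29 -> 8 -> 32
Step 5: curr=29, set curr.next=prev(12) | reversed so far: 29 -> 12 -> 29 -> 8 -> 32

29 -> 12 -> 29 -> 8 -> 32 -> None


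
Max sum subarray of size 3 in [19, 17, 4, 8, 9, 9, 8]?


[0:3]: 40
[1:4]: 29
[2:5]: 21
[3:6]: 26
[4:7]: 26

Max: 40 at [0:3]


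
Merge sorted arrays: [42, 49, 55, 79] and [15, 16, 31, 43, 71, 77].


Take 15 from B
Take 16 from B
Take 31 from B
Take 42 from A
Take 43 from B
Take 49 from A
Take 55 from A
Take 71 from B
Take 77 from B

Merged: [15, 16, 31, 42, 43, 49, 55, 71, 77, 79]


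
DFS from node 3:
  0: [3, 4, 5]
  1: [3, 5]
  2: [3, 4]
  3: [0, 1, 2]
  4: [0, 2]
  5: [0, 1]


Visit 3, push [2, 1, 0]
Visit 0, push [5, 4]
Visit 4, push [2]
Visit 2, push []
Visit 5, push [1]
Visit 1, push []

DFS order: [3, 0, 4, 2, 5, 1]


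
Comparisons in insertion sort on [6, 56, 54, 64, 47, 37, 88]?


Algorithm: insertion sort
Input: [6, 56, 54, 64, 47, 37, 88]
Sorted: [6, 37, 47, 54, 56, 64, 88]

14


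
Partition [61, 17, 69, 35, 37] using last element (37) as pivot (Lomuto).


Pivot: 37
  17 <= 37: swap -> [17, 61, 69, 35, 37]
  35 <= 37: swap -> [17, 35, 69, 61, 37]
Place pivot at 2: [17, 35, 37, 61, 69]

Partitioned: [17, 35, 37, 61, 69]


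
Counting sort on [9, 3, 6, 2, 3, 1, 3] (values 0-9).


Input: [9, 3, 6, 2, 3, 1, 3]
Counts: [0, 1, 1, 3, 0, 0, 1, 0, 0, 1]

Sorted: [1, 2, 3, 3, 3, 6, 9]


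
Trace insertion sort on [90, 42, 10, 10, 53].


Initial: [90, 42, 10, 10, 53]
Insert 42: [42, 90, 10, 10, 53]
Insert 10: [10, 42, 90, 10, 53]
Insert 10: [10, 10, 42, 90, 53]
Insert 53: [10, 10, 42, 53, 90]

Sorted: [10, 10, 42, 53, 90]


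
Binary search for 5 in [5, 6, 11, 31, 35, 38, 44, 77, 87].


Step 1: lo=0, hi=8, mid=4, val=35
Step 2: lo=0, hi=3, mid=1, val=6
Step 3: lo=0, hi=0, mid=0, val=5

Found at index 0


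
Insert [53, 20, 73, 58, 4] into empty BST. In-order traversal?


Insert 53: root
Insert 20: L from 53
Insert 73: R from 53
Insert 58: R from 53 -> L from 73
Insert 4: L from 53 -> L from 20

In-order: [4, 20, 53, 58, 73]


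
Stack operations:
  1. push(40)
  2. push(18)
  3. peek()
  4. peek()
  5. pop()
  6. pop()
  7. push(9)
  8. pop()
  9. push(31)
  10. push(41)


push(40) -> [40]
push(18) -> [40, 18]
peek()->18
peek()->18
pop()->18, [40]
pop()->40, []
push(9) -> [9]
pop()->9, []
push(31) -> [31]
push(41) -> [31, 41]

Final stack: [31, 41]


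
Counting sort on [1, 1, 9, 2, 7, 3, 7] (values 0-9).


Input: [1, 1, 9, 2, 7, 3, 7]
Counts: [0, 2, 1, 1, 0, 0, 0, 2, 0, 1]

Sorted: [1, 1, 2, 3, 7, 7, 9]


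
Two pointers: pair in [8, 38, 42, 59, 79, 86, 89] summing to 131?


lo=0(8)+hi=6(89)=97
lo=1(38)+hi=6(89)=127
lo=2(42)+hi=6(89)=131

Yes: 42+89=131


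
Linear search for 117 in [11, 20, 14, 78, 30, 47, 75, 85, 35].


i=0: 11!=117
i=1: 20!=117
i=2: 14!=117
i=3: 78!=117
i=4: 30!=117
i=5: 47!=117
i=6: 75!=117
i=7: 85!=117
i=8: 35!=117

Not found, 9 comps


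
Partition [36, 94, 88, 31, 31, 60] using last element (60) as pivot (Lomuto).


Pivot: 60
  36 <= 60: advance i (no swap)
  31 <= 60: swap -> [36, 31, 88, 94, 31, 60]
  31 <= 60: swap -> [36, 31, 31, 94, 88, 60]
Place pivot at 3: [36, 31, 31, 60, 88, 94]

Partitioned: [36, 31, 31, 60, 88, 94]


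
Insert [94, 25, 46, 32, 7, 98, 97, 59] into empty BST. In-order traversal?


Insert 94: root
Insert 25: L from 94
Insert 46: L from 94 -> R from 25
Insert 32: L from 94 -> R from 25 -> L from 46
Insert 7: L from 94 -> L from 25
Insert 98: R from 94
Insert 97: R from 94 -> L from 98
Insert 59: L from 94 -> R from 25 -> R from 46

In-order: [7, 25, 32, 46, 59, 94, 97, 98]


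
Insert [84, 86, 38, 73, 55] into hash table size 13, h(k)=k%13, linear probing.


Insert 84: h=6 -> slot 6
Insert 86: h=8 -> slot 8
Insert 38: h=12 -> slot 12
Insert 73: h=8, 1 probes -> slot 9
Insert 55: h=3 -> slot 3

Table: [None, None, None, 55, None, None, 84, None, 86, 73, None, None, 38]


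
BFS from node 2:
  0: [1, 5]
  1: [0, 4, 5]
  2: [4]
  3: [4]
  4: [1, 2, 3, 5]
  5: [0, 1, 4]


Visit 2, enqueue [4]
Visit 4, enqueue [1, 3, 5]
Visit 1, enqueue [0]
Visit 3, enqueue []
Visit 5, enqueue []
Visit 0, enqueue []

BFS order: [2, 4, 1, 3, 5, 0]


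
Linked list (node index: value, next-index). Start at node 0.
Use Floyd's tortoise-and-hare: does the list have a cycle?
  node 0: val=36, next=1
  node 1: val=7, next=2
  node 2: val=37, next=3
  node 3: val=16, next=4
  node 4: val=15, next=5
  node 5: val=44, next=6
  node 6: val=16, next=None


Floyd's tortoise (slow, +1) and hare (fast, +2):
  init: slow=0, fast=0
  step 1: slow=1, fast=2
  step 2: slow=2, fast=4
  step 3: slow=3, fast=6
  step 4: fast -> None, no cycle

Cycle: no


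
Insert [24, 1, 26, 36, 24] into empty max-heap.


Insert 24: [24]
Insert 1: [24, 1]
Insert 26: [26, 1, 24]
Insert 36: [36, 26, 24, 1]
Insert 24: [36, 26, 24, 1, 24]

Final heap: [36, 26, 24, 1, 24]


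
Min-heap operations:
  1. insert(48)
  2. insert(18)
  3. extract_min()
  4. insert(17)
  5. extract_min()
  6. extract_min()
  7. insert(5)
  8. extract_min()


insert(48) -> [48]
insert(18) -> [18, 48]
extract_min()->18, [48]
insert(17) -> [17, 48]
extract_min()->17, [48]
extract_min()->48, []
insert(5) -> [5]
extract_min()->5, []

Final heap: []


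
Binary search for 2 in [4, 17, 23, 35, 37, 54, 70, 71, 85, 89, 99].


Step 1: lo=0, hi=10, mid=5, val=54
Step 2: lo=0, hi=4, mid=2, val=23
Step 3: lo=0, hi=1, mid=0, val=4

Not found


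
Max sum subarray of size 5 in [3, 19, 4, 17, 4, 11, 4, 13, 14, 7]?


[0:5]: 47
[1:6]: 55
[2:7]: 40
[3:8]: 49
[4:9]: 46
[5:10]: 49

Max: 55 at [1:6]


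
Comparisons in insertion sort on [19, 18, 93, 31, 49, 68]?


Algorithm: insertion sort
Input: [19, 18, 93, 31, 49, 68]
Sorted: [18, 19, 31, 49, 68, 93]

8


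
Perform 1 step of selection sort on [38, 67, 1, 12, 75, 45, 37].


Initial: [38, 67, 1, 12, 75, 45, 37]
Step 1: min=1 at 2
  Swap: [1, 67, 38, 12, 75, 45, 37]

After 1 step: [1, 67, 38, 12, 75, 45, 37]


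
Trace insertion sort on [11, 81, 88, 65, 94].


Initial: [11, 81, 88, 65, 94]
Insert 81: [11, 81, 88, 65, 94]
Insert 88: [11, 81, 88, 65, 94]
Insert 65: [11, 65, 81, 88, 94]
Insert 94: [11, 65, 81, 88, 94]

Sorted: [11, 65, 81, 88, 94]


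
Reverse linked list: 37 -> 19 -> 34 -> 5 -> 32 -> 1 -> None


Step 1: curr=37, set curr.next=prev(None) | reversed so far: 37
Step 2: curr=19, set curr.next=prev(37) | reversed so far: 19 -> 37
Step 3: curr=34, set curr.next=prev(19) | reversed so far: 34 -> 19 -> 37
Step 4: curr=5, set curr.next=prev(34) | reversed so far: 5 -> 34 -> 19 -> 37
Step 5: curr=32, set curr.next=prev(5) | reversed so far: 32 -> 5 -> 34 -> 19 -> 37
Step 6: curr=1, set curr.next=prev(32) | reversed so far: 1 -> 32 -> 5 -> 34 -> 19 -> 37

1 -> 32 -> 5 -> 34 -> 19 -> 37 -> None


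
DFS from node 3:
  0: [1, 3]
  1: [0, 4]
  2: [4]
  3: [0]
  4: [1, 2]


Visit 3, push [0]
Visit 0, push [1]
Visit 1, push [4]
Visit 4, push [2]
Visit 2, push []

DFS order: [3, 0, 1, 4, 2]


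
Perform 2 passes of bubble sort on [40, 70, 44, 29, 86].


Initial: [40, 70, 44, 29, 86]
Pass 1: [40, 44, 29, 70, 86] (2 swaps)
Pass 2: [40, 29, 44, 70, 86] (1 swaps)

After 2 passes: [40, 29, 44, 70, 86]


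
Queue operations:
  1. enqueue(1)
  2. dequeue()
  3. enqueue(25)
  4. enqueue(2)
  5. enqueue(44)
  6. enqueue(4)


enqueue(1) -> [1]
dequeue()->1, []
enqueue(25) -> [25]
enqueue(2) -> [25, 2]
enqueue(44) -> [25, 2, 44]
enqueue(4) -> [25, 2, 44, 4]

Final queue: [25, 2, 44, 4]


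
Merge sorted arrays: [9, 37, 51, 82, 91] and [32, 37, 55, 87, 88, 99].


Take 9 from A
Take 32 from B
Take 37 from A
Take 37 from B
Take 51 from A
Take 55 from B
Take 82 from A
Take 87 from B
Take 88 from B
Take 91 from A

Merged: [9, 32, 37, 37, 51, 55, 82, 87, 88, 91, 99]


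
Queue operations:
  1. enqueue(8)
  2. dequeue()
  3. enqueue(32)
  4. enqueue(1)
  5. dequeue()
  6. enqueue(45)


enqueue(8) -> [8]
dequeue()->8, []
enqueue(32) -> [32]
enqueue(1) -> [32, 1]
dequeue()->32, [1]
enqueue(45) -> [1, 45]

Final queue: [1, 45]


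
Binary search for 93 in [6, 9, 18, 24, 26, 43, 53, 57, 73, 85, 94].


Step 1: lo=0, hi=10, mid=5, val=43
Step 2: lo=6, hi=10, mid=8, val=73
Step 3: lo=9, hi=10, mid=9, val=85
Step 4: lo=10, hi=10, mid=10, val=94

Not found


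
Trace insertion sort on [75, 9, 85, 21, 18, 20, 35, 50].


Initial: [75, 9, 85, 21, 18, 20, 35, 50]
Insert 9: [9, 75, 85, 21, 18, 20, 35, 50]
Insert 85: [9, 75, 85, 21, 18, 20, 35, 50]
Insert 21: [9, 21, 75, 85, 18, 20, 35, 50]
Insert 18: [9, 18, 21, 75, 85, 20, 35, 50]
Insert 20: [9, 18, 20, 21, 75, 85, 35, 50]
Insert 35: [9, 18, 20, 21, 35, 75, 85, 50]
Insert 50: [9, 18, 20, 21, 35, 50, 75, 85]

Sorted: [9, 18, 20, 21, 35, 50, 75, 85]


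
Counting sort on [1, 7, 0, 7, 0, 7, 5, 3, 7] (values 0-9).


Input: [1, 7, 0, 7, 0, 7, 5, 3, 7]
Counts: [2, 1, 0, 1, 0, 1, 0, 4, 0, 0]

Sorted: [0, 0, 1, 3, 5, 7, 7, 7, 7]


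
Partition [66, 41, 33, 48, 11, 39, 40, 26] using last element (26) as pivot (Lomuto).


Pivot: 26
  11 <= 26: swap -> [11, 41, 33, 48, 66, 39, 40, 26]
Place pivot at 1: [11, 26, 33, 48, 66, 39, 40, 41]

Partitioned: [11, 26, 33, 48, 66, 39, 40, 41]


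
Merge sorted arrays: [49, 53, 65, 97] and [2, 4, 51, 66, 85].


Take 2 from B
Take 4 from B
Take 49 from A
Take 51 from B
Take 53 from A
Take 65 from A
Take 66 from B
Take 85 from B

Merged: [2, 4, 49, 51, 53, 65, 66, 85, 97]


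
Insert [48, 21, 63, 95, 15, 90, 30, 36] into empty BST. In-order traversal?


Insert 48: root
Insert 21: L from 48
Insert 63: R from 48
Insert 95: R from 48 -> R from 63
Insert 15: L from 48 -> L from 21
Insert 90: R from 48 -> R from 63 -> L from 95
Insert 30: L from 48 -> R from 21
Insert 36: L from 48 -> R from 21 -> R from 30

In-order: [15, 21, 30, 36, 48, 63, 90, 95]


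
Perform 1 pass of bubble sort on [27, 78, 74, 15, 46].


Initial: [27, 78, 74, 15, 46]
Pass 1: [27, 74, 15, 46, 78] (3 swaps)

After 1 pass: [27, 74, 15, 46, 78]


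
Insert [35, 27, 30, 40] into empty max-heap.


Insert 35: [35]
Insert 27: [35, 27]
Insert 30: [35, 27, 30]
Insert 40: [40, 35, 30, 27]

Final heap: [40, 35, 30, 27]


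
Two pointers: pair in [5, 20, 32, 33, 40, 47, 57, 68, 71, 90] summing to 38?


lo=0(5)+hi=9(90)=95
lo=0(5)+hi=8(71)=76
lo=0(5)+hi=7(68)=73
lo=0(5)+hi=6(57)=62
lo=0(5)+hi=5(47)=52
lo=0(5)+hi=4(40)=45
lo=0(5)+hi=3(33)=38

Yes: 5+33=38


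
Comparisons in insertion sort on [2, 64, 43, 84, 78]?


Algorithm: insertion sort
Input: [2, 64, 43, 84, 78]
Sorted: [2, 43, 64, 78, 84]

6


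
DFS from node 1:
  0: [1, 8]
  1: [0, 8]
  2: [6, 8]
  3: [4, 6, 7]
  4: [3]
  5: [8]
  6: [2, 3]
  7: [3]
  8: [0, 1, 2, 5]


Visit 1, push [8, 0]
Visit 0, push [8]
Visit 8, push [5, 2]
Visit 2, push [6]
Visit 6, push [3]
Visit 3, push [7, 4]
Visit 4, push []
Visit 7, push []
Visit 5, push []

DFS order: [1, 0, 8, 2, 6, 3, 4, 7, 5]


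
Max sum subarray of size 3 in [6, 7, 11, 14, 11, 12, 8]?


[0:3]: 24
[1:4]: 32
[2:5]: 36
[3:6]: 37
[4:7]: 31

Max: 37 at [3:6]


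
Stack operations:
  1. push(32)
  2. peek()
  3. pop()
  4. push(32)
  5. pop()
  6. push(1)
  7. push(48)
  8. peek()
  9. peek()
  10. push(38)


push(32) -> [32]
peek()->32
pop()->32, []
push(32) -> [32]
pop()->32, []
push(1) -> [1]
push(48) -> [1, 48]
peek()->48
peek()->48
push(38) -> [1, 48, 38]

Final stack: [1, 48, 38]


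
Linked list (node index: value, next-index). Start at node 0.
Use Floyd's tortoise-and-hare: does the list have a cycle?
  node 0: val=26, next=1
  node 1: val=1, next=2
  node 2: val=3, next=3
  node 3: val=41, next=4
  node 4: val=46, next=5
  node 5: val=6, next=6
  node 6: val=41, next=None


Floyd's tortoise (slow, +1) and hare (fast, +2):
  init: slow=0, fast=0
  step 1: slow=1, fast=2
  step 2: slow=2, fast=4
  step 3: slow=3, fast=6
  step 4: fast -> None, no cycle

Cycle: no


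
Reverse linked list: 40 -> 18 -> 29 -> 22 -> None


Step 1: curr=40, set curr.next=prev(None) | reversed so far: 40
Step 2: curr=18, set curr.next=prev(40) | reversed so far: 18 -> 40
Step 3: curr=29, set curr.next=prev(18) | reversed so far: 29 -> 18 -> 40
Step 4: curr=22, set curr.next=prev(29) | reversed so far: 22 -> 29 -> 18 -> 40

22 -> 29 -> 18 -> 40 -> None


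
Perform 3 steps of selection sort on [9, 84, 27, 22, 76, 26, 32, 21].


Initial: [9, 84, 27, 22, 76, 26, 32, 21]
Step 1: min=9 at 0
  Swap: [9, 84, 27, 22, 76, 26, 32, 21]
Step 2: min=21 at 7
  Swap: [9, 21, 27, 22, 76, 26, 32, 84]
Step 3: min=22 at 3
  Swap: [9, 21, 22, 27, 76, 26, 32, 84]

After 3 steps: [9, 21, 22, 27, 76, 26, 32, 84]


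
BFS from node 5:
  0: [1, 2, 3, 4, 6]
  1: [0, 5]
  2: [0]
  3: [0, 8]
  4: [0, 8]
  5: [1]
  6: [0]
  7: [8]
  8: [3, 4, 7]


Visit 5, enqueue [1]
Visit 1, enqueue [0]
Visit 0, enqueue [2, 3, 4, 6]
Visit 2, enqueue []
Visit 3, enqueue [8]
Visit 4, enqueue []
Visit 6, enqueue []
Visit 8, enqueue [7]
Visit 7, enqueue []

BFS order: [5, 1, 0, 2, 3, 4, 6, 8, 7]


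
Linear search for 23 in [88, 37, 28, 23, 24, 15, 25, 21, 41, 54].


i=0: 88!=23
i=1: 37!=23
i=2: 28!=23
i=3: 23==23 found!

Found at 3, 4 comps


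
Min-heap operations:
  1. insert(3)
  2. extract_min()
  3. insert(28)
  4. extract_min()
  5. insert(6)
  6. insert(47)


insert(3) -> [3]
extract_min()->3, []
insert(28) -> [28]
extract_min()->28, []
insert(6) -> [6]
insert(47) -> [6, 47]

Final heap: [6, 47]


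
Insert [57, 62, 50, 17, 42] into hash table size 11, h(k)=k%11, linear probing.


Insert 57: h=2 -> slot 2
Insert 62: h=7 -> slot 7
Insert 50: h=6 -> slot 6
Insert 17: h=6, 2 probes -> slot 8
Insert 42: h=9 -> slot 9

Table: [None, None, 57, None, None, None, 50, 62, 17, 42, None]


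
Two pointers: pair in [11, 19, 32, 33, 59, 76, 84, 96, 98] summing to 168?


lo=0(11)+hi=8(98)=109
lo=1(19)+hi=8(98)=117
lo=2(32)+hi=8(98)=130
lo=3(33)+hi=8(98)=131
lo=4(59)+hi=8(98)=157
lo=5(76)+hi=8(98)=174
lo=5(76)+hi=7(96)=172
lo=5(76)+hi=6(84)=160

No pair found


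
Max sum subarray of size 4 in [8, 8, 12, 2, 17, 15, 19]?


[0:4]: 30
[1:5]: 39
[2:6]: 46
[3:7]: 53

Max: 53 at [3:7]


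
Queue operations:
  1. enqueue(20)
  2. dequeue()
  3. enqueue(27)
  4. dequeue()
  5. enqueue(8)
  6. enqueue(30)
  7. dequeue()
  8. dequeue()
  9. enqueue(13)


enqueue(20) -> [20]
dequeue()->20, []
enqueue(27) -> [27]
dequeue()->27, []
enqueue(8) -> [8]
enqueue(30) -> [8, 30]
dequeue()->8, [30]
dequeue()->30, []
enqueue(13) -> [13]

Final queue: [13]


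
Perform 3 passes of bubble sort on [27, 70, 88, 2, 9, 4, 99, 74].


Initial: [27, 70, 88, 2, 9, 4, 99, 74]
Pass 1: [27, 70, 2, 9, 4, 88, 74, 99] (4 swaps)
Pass 2: [27, 2, 9, 4, 70, 74, 88, 99] (4 swaps)
Pass 3: [2, 9, 4, 27, 70, 74, 88, 99] (3 swaps)

After 3 passes: [2, 9, 4, 27, 70, 74, 88, 99]


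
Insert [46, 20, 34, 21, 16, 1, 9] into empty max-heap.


Insert 46: [46]
Insert 20: [46, 20]
Insert 34: [46, 20, 34]
Insert 21: [46, 21, 34, 20]
Insert 16: [46, 21, 34, 20, 16]
Insert 1: [46, 21, 34, 20, 16, 1]
Insert 9: [46, 21, 34, 20, 16, 1, 9]

Final heap: [46, 21, 34, 20, 16, 1, 9]


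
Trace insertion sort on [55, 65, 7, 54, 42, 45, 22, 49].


Initial: [55, 65, 7, 54, 42, 45, 22, 49]
Insert 65: [55, 65, 7, 54, 42, 45, 22, 49]
Insert 7: [7, 55, 65, 54, 42, 45, 22, 49]
Insert 54: [7, 54, 55, 65, 42, 45, 22, 49]
Insert 42: [7, 42, 54, 55, 65, 45, 22, 49]
Insert 45: [7, 42, 45, 54, 55, 65, 22, 49]
Insert 22: [7, 22, 42, 45, 54, 55, 65, 49]
Insert 49: [7, 22, 42, 45, 49, 54, 55, 65]

Sorted: [7, 22, 42, 45, 49, 54, 55, 65]


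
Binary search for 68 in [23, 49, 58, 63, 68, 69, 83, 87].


Step 1: lo=0, hi=7, mid=3, val=63
Step 2: lo=4, hi=7, mid=5, val=69
Step 3: lo=4, hi=4, mid=4, val=68

Found at index 4


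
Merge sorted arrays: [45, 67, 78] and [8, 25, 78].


Take 8 from B
Take 25 from B
Take 45 from A
Take 67 from A
Take 78 from A

Merged: [8, 25, 45, 67, 78, 78]


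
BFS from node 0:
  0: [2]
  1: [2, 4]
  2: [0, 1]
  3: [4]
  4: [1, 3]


Visit 0, enqueue [2]
Visit 2, enqueue [1]
Visit 1, enqueue [4]
Visit 4, enqueue [3]
Visit 3, enqueue []

BFS order: [0, 2, 1, 4, 3]


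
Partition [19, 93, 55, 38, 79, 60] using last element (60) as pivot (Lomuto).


Pivot: 60
  19 <= 60: advance i (no swap)
  55 <= 60: swap -> [19, 55, 93, 38, 79, 60]
  38 <= 60: swap -> [19, 55, 38, 93, 79, 60]
Place pivot at 3: [19, 55, 38, 60, 79, 93]

Partitioned: [19, 55, 38, 60, 79, 93]


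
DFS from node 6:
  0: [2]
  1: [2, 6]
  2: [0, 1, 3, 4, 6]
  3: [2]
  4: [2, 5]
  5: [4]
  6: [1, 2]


Visit 6, push [2, 1]
Visit 1, push [2]
Visit 2, push [4, 3, 0]
Visit 0, push []
Visit 3, push []
Visit 4, push [5]
Visit 5, push []

DFS order: [6, 1, 2, 0, 3, 4, 5]


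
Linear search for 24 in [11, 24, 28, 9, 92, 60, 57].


i=0: 11!=24
i=1: 24==24 found!

Found at 1, 2 comps


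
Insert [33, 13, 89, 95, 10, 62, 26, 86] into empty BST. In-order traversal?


Insert 33: root
Insert 13: L from 33
Insert 89: R from 33
Insert 95: R from 33 -> R from 89
Insert 10: L from 33 -> L from 13
Insert 62: R from 33 -> L from 89
Insert 26: L from 33 -> R from 13
Insert 86: R from 33 -> L from 89 -> R from 62

In-order: [10, 13, 26, 33, 62, 86, 89, 95]


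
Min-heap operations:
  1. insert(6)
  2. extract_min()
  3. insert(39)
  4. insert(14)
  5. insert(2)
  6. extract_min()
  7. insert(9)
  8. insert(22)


insert(6) -> [6]
extract_min()->6, []
insert(39) -> [39]
insert(14) -> [14, 39]
insert(2) -> [2, 39, 14]
extract_min()->2, [14, 39]
insert(9) -> [9, 39, 14]
insert(22) -> [9, 22, 14, 39]

Final heap: [9, 22, 14, 39]


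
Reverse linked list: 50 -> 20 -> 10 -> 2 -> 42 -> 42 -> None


Step 1: curr=50, set curr.next=prev(None) | reversed so far: 50
Step 2: curr=20, set curr.next=prev(50) | reversed so far: 20 -> 50
Step 3: curr=10, set curr.next=prev(20) | reversed so far: 10 -> 20 -> 50
Step 4: curr=2, set curr.next=prev(10) | reversed so far: 2 -> 10 -> 20 -> 50
Step 5: curr=42, set curr.next=prev(2) | reversed so far: 42 -> 2 -> 10 -> 20 -> 50
Step 6: curr=42, set curr.next=prev(42) | reversed so far: 42 -> 42 -> 2 -> 10 -> 20 -> 50

42 -> 42 -> 2 -> 10 -> 20 -> 50 -> None


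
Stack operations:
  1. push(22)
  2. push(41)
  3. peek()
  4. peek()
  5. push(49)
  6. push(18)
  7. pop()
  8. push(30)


push(22) -> [22]
push(41) -> [22, 41]
peek()->41
peek()->41
push(49) -> [22, 41, 49]
push(18) -> [22, 41, 49, 18]
pop()->18, [22, 41, 49]
push(30) -> [22, 41, 49, 30]

Final stack: [22, 41, 49, 30]


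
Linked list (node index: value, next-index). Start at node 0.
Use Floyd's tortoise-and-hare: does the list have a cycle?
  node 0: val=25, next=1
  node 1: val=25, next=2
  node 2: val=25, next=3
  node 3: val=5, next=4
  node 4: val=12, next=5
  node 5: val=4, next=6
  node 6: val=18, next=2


Floyd's tortoise (slow, +1) and hare (fast, +2):
  init: slow=0, fast=0
  step 1: slow=1, fast=2
  step 2: slow=2, fast=4
  step 3: slow=3, fast=6
  step 4: slow=4, fast=3
  step 5: slow=5, fast=5
  slow == fast at node 5: cycle detected

Cycle: yes


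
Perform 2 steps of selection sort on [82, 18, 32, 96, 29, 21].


Initial: [82, 18, 32, 96, 29, 21]
Step 1: min=18 at 1
  Swap: [18, 82, 32, 96, 29, 21]
Step 2: min=21 at 5
  Swap: [18, 21, 32, 96, 29, 82]

After 2 steps: [18, 21, 32, 96, 29, 82]


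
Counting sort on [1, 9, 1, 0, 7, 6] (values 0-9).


Input: [1, 9, 1, 0, 7, 6]
Counts: [1, 2, 0, 0, 0, 0, 1, 1, 0, 1]

Sorted: [0, 1, 1, 6, 7, 9]
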